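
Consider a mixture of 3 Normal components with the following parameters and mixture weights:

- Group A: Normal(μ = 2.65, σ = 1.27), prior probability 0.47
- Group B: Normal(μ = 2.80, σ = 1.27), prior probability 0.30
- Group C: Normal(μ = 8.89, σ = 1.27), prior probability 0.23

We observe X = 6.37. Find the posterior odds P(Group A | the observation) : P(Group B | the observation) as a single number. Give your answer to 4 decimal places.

1.1162

The posterior odds equal the prior odds times the likelihood ratio: (π_i/π_j)·(f_i(x)/f_j(x)).
Evaluate each component's likelihood at the observed value:
  f_A = (1/(1.27·√(2π)))·exp(−(6.37−2.65)²/(2·1.27²)) = 0.314128·exp(-4.28991) = 0.00430547
  f_B = (1/(1.27·√(2π)))·exp(−(6.37−2.80)²/(2·1.27²)) = 0.314128·exp(-3.95093) = 0.00604283
  f_C = (1/(1.27·√(2π)))·exp(−(6.37−8.89)²/(2·1.27²)) = 0.314128·exp(-1.96863) = 0.0438674
Posterior odds = (π_A·f_A) / (π_B·f_B) = (0.47·0.00430547) / (0.30·0.00604283) = 0.00202357 / 0.00181285 ≈ 1.1162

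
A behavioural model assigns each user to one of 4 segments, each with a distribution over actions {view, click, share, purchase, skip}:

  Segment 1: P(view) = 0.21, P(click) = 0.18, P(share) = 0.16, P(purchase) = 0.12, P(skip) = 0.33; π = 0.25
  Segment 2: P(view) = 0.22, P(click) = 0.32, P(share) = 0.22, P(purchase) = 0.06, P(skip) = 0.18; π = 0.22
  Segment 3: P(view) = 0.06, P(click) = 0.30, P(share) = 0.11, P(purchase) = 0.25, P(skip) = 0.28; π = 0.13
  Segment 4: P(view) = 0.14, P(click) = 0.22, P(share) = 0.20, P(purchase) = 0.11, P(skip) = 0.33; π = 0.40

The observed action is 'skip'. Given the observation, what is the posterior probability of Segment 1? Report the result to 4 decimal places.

0.2840

By Bayes' theorem, P(k | x) = π_k f_k(x) / Σ_j π_j f_j(x).
Categorical probabilities:
  L_1 = 0.33
  L_2 = 0.18
  L_3 = 0.28
  L_4 = 0.33
Unnormalised posteriors:
  π_1·L_1 = 0.25 × 0.33 = 0.0825
  π_2·L_2 = 0.22 × 0.18 = 0.0396
  π_3·L_3 = 0.13 × 0.28 = 0.0364
  π_4·L_4 = 0.40 × 0.33 = 0.132
Evidence: 0.0825 + 0.0396 + 0.0364 + 0.132 = 0.2905
P(Segment 1 | the observation) ≈ 0.2840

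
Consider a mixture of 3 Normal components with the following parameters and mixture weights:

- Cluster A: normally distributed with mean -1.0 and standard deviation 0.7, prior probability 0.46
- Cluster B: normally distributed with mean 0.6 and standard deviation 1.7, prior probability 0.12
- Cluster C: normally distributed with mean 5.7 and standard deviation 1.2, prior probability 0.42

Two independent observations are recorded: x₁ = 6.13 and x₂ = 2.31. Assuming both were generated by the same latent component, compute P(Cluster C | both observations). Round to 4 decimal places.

P(component k | x) = π_k·f_k(x) / marginal(x), where marginal(x) = Σ_j π_j·f_j(x).
Since both observations come from the same component, the likelihood for component k is f_k(x₁)·f_k(x₂).
  L_A = [(1/(0.7·√(2π)))·exp(−(6.13−-1.0)²/(2·0.7²)) = 0.569918·exp(-51.87439) = 1.68675e-23] × [7.95303e-06] = 1.34148e-28
  L_B = [(1/(1.7·√(2π)))·exp(−(6.13−0.6)²/(2·1.7²)) = 0.234672·exp(-5.29081) = 0.0011822] × [0.141498] = 0.000167279
  L_C = [(1/(1.2·√(2π)))·exp(−(6.13−5.7)²/(2·1.2²)) = 0.332452·exp(-0.06420) = 0.311779] × [0.00614834] = 0.00191692
Weight by the priors:
  π_A·L_A = 0.46 × 1.34148e-28 = 6.17081e-29
  π_B·L_B = 0.12 × 0.000167279 = 2.00735e-05
  π_C·L_C = 0.42 × 0.00191692 = 0.000805108
Normaliser: 6.17081e-29 + 2.00735e-05 + 0.000805108 = 0.000825181
Responsibility of Cluster C: 0.000805108 / 0.000825181 ≈ 0.9757

0.9757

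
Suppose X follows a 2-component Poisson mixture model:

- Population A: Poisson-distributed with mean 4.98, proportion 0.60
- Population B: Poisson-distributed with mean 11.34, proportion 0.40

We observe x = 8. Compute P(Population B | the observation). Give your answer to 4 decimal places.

0.4546

Posterior ∝ prior × likelihood, so P(k | x) ∝ w_k f_k(x); normalise over all components.
Poisson probabilities:
  f_A = e^(−4.98)·4.98^8/8! = 0.0644952
  f_B = e^(−11.34)·11.34^8/8! = 0.0806277
Multiply by the mixture weights:
  w_A·f_A = 0.60 × 0.0644952 = 0.0386971
  w_B·f_B = 0.40 × 0.0806277 = 0.0322511
Normaliser: 0.0386971 + 0.0322511 = 0.0709482
So the posterior for Population B is 0.0322511 / 0.0709482 ≈ 0.4546.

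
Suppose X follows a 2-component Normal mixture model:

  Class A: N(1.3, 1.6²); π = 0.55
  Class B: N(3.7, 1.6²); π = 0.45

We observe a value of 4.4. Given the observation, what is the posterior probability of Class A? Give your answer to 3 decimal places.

0.171

Posterior ∝ prior × likelihood, so P(k | x) ∝ π_k f_k(x); normalise over all components.
Evaluate each component's likelihood at the observed value:
  f_A = (1/(1.6·√(2π)))·exp(−(4.4−1.3)²/(2·1.6²)) = 0.249339·exp(-1.87695) = 0.0381628
  f_B = (1/(1.6·√(2π)))·exp(−(4.4−3.7)²/(2·1.6²)) = 0.249339·exp(-0.09570) = 0.226583
Unnormalised posteriors:
  π_A·f_A = 0.55 × 0.0381628 = 0.0209895
  π_B·f_B = 0.45 × 0.226583 = 0.101962
Sum: 0.0209895 + 0.101962 = 0.122952
P(Class A | data) = 0.0209895 / 0.122952 ≈ 0.171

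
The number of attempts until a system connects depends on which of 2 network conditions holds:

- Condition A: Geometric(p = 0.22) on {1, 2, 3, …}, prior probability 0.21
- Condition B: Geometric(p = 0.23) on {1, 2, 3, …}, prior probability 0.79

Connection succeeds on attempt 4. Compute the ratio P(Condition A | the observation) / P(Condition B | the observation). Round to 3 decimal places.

Posterior odds = (w_i f_i(x)) / (w_j f_j(x)); the normalising sum cancels.
Component likelihoods at x = 4:
  L_A = 0.104401
  L_B = 0.105003
Odds = (0.21/0.79) × (0.104401/0.105003) = 0.265823 × 0.994275 ≈ 0.264

0.264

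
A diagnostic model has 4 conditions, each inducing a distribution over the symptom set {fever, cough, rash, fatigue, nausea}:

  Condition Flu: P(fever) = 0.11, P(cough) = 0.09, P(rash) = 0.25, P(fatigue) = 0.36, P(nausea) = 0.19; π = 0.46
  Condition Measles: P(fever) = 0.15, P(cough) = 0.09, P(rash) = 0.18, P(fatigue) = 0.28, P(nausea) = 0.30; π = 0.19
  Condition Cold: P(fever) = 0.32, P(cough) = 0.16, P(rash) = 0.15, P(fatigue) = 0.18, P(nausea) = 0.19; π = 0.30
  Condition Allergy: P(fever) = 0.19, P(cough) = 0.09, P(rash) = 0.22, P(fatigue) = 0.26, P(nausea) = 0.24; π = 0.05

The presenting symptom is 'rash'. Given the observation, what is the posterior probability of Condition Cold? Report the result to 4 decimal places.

Posterior ∝ prior × likelihood, so P(k | x) ∝ π_k f_k(x); normalise over all components.
Categorical probabilities:
  L_Flu = 0.25
  L_Measles = 0.18
  L_Cold = 0.15
  L_Allergy = 0.22
Unnormalised posteriors:
  π_Flu·L_Flu = 0.46 × 0.25 = 0.115
  π_Measles·L_Measles = 0.19 × 0.18 = 0.0342
  π_Cold·L_Cold = 0.30 × 0.15 = 0.045
  π_Allergy·L_Allergy = 0.05 × 0.22 = 0.011
Marginal: 0.115 + 0.0342 + 0.045 + 0.011 = 0.2052
P(Condition Cold | x) = 0.045 / 0.2052 ≈ 0.2193

0.2193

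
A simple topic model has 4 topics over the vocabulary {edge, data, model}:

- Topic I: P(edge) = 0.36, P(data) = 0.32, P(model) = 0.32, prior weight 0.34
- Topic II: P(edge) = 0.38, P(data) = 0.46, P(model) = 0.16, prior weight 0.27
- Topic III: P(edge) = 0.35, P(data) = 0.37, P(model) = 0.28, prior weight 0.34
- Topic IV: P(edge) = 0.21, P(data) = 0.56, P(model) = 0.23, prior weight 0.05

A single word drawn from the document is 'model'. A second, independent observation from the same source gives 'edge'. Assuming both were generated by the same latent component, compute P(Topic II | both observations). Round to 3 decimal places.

By Bayes' theorem, P(k | x) = π_k f_k(x) / Σ_j π_j f_j(x).
Since both observations come from the same component, the likelihood for component k is f_k(x₁)·f_k(x₂).
  f_I = [P(model | comp) = 0.32] × [0.36] = 0.1152
  f_II = [P(model | comp) = 0.16] × [0.38] = 0.0608
  f_III = [P(model | comp) = 0.28] × [0.35] = 0.098
  f_IV = [P(model | comp) = 0.23] × [0.21] = 0.0483
Unnormalised posteriors:
  π_I·f_I = 0.34 × 0.1152 = 0.039168
  π_II·f_II = 0.27 × 0.0608 = 0.016416
  π_III·f_III = 0.34 × 0.098 = 0.03332
  π_IV·f_IV = 0.05 × 0.0483 = 0.002415
Evidence: 0.039168 + 0.016416 + 0.03332 + 0.002415 = 0.091319
Responsibility of Topic II: 0.016416 / 0.091319 ≈ 0.180

0.180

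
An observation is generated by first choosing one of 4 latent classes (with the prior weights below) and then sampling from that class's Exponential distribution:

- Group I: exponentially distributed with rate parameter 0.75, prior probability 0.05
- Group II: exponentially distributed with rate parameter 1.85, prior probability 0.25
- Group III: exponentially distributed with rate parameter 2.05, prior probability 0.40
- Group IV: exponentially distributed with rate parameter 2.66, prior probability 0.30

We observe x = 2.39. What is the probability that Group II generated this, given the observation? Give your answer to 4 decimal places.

0.2880

P(component k | x) = π_k·f_k(x) / marginal(x), where marginal(x) = Σ_j π_j·f_j(x).
Evaluate each component's likelihood at the observed value:
  p_I = 0.124907
  p_II = 0.02223
  p_III = 0.0152731
  p_IV = 0.00461209
Weight by the priors:
  π_I·p_I = 0.05 × 0.124907 = 0.00624537
  π_II·p_II = 0.25 × 0.02223 = 0.00555749
  π_III·p_III = 0.40 × 0.0152731 = 0.00610925
  π_IV·p_IV = 0.30 × 0.00461209 = 0.00138363
Evidence: 0.00624537 + 0.00555749 + 0.00610925 + 0.00138363 = 0.0192957
P(Group II | the observation) ≈ 0.2880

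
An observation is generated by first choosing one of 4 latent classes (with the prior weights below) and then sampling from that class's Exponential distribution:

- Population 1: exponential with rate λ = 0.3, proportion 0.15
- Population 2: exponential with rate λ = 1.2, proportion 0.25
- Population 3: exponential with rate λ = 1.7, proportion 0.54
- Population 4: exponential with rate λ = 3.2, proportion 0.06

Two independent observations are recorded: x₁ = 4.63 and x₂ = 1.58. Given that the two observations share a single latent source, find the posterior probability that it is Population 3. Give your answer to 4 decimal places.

0.0173

Posterior ∝ prior × likelihood, so P(k | x) ∝ w_k f_k(x); normalise over all components.
Since both observations come from the same component, the likelihood for component k is f_k(x₁)·f_k(x₂).
  f_1 = [0.3·e^(−0.3·4.63) = 0.3·e^(−1.3890) = 0.0747974] × [0.186752] = 0.0139686
  f_2 = [1.2·e^(−1.2·4.63) = 1.2·e^(−5.5560) = 0.00463704] × [0.180202] = 0.000835603
  f_3 = [1.7·e^(−1.7·4.63) = 1.7·e^(−7.8710) = 0.000648809] × [0.11586] = 7.51711e-05
  f_4 = [3.2·e^(−3.2·4.63) = 3.2·e^(−14.8160) = 1.17664e-06] × [0.0203872] = 2.39883e-08
Multiply by the mixture weights:
  w_1·f_1 = 0.15 × 0.0139686 = 0.00209529
  w_2·f_2 = 0.25 × 0.000835603 = 0.000208901
  w_3·f_3 = 0.54 × 7.51711e-05 = 4.05924e-05
  w_4·f_4 = 0.06 × 2.39883e-08 = 1.4393e-09
Marginal: 0.00209529 + 0.000208901 + 4.05924e-05 + 1.4393e-09 = 0.00234478
Responsibility of Population 3: 4.05924e-05 / 0.00234478 ≈ 0.0173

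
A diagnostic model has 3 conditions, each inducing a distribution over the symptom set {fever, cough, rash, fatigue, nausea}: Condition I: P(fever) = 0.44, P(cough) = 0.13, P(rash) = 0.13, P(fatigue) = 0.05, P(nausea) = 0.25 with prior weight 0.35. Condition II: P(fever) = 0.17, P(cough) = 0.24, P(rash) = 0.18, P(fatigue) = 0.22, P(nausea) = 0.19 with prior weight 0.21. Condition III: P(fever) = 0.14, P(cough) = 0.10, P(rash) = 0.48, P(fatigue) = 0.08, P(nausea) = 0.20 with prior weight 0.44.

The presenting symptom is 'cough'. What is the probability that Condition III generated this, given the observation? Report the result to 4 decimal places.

Posterior ∝ prior × likelihood, so P(k | x) ∝ π_k f_k(x); normalise over all components.
Categorical probabilities:
  f_I = P(cough | comp) = 0.13
  f_II = P(cough | comp) = 0.24
  f_III = P(cough | comp) = 0.10
Unnormalised posteriors:
  π_I·f_I = 0.35 × 0.13 = 0.0455
  π_II·f_II = 0.21 × 0.24 = 0.0504
  π_III·f_III = 0.44 × 0.1 = 0.044
Sum: 0.0455 + 0.0504 + 0.044 = 0.1399
Responsibility of Condition III: 0.044 / 0.1399 ≈ 0.3145

0.3145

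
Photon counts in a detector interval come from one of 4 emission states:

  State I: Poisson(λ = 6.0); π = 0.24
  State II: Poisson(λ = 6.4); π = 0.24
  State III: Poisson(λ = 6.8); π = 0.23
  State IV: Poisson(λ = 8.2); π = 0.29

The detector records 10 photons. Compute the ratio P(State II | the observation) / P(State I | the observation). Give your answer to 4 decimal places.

The posterior odds equal the prior odds times the likelihood ratio: (w_i/w_j)·(f_i(x)/f_j(x)).
Poisson probabilities:
  p_I = 0.0413031
  p_II = 0.05279
  p_III = 0.0648819
  p_IV = 0.104031
Odds = (0.24/0.24) × (0.05279/0.0413031) = 1 × 1.27811 ≈ 1.2781

1.2781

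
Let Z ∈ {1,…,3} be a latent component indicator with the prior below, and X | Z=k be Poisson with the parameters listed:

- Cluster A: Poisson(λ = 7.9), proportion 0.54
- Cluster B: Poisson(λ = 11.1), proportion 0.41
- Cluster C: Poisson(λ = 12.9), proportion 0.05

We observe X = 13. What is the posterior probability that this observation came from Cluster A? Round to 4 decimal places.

By Bayes' theorem, P(k | x) = π_k f_k(x) / Σ_j π_j f_j(x).
Component likelihoods at x = 13:
  p_A = 0.0277936
  p_B = 0.0942431
  p_C = 0.109897
Multiply by the mixture weights:
  π_A·p_A = 0.54 × 0.0277936 = 0.0150086
  π_B·p_B = 0.41 × 0.0942431 = 0.0386397
  π_C·p_C = 0.05 × 0.109897 = 0.00549487
Denominator: 0.0150086 + 0.0386397 + 0.00549487 = 0.0591431
P(Cluster A | x) = 0.0150086 / 0.0591431 ≈ 0.2538

0.2538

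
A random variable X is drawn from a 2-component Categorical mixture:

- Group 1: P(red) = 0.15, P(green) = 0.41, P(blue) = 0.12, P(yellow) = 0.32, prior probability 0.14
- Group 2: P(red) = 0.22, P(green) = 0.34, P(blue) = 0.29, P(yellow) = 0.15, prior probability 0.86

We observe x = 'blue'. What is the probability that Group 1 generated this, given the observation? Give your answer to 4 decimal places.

0.0631

Posterior ∝ prior × likelihood, so P(k | x) ∝ π_k f_k(x); normalise over all components.
Evaluate each component's likelihood at the observed value:
  L_1 = P(blue | comp) = 0.12
  L_2 = P(blue | comp) = 0.29
Unnormalised posteriors:
  π_1·L_1 = 0.14 × 0.12 = 0.0168
  π_2·L_2 = 0.86 × 0.29 = 0.2494
Marginal: 0.0168 + 0.2494 = 0.2662
P(Group 1 | the observation) = 0.0168 / 0.2662 ≈ 0.0631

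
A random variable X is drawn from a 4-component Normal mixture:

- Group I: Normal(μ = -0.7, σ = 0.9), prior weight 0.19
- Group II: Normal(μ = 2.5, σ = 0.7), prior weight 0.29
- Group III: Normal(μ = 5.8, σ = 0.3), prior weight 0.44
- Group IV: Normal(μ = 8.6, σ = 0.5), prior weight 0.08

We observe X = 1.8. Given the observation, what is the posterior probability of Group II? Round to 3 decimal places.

The responsibility of component k is π_k f_k(x) divided by Σ_j π_j f_j(x).
Normal densities:
  p_I = (1/(0.9·√(2π)))·exp(−(1.8−-0.7)²/(2·0.9²)) = 0.443269·exp(-3.85802) = 0.00935726
  p_II = (1/(0.7·√(2π)))·exp(−(1.8−2.5)²/(2·0.7²)) = 0.569918·exp(-0.50000) = 0.345672
  p_III = (1/(0.3·√(2π)))·exp(−(1.8−5.8)²/(2·0.3²)) = 1.329808·exp(-88.88889) = 3.31005e-39
  p_IV = (1/(0.5·√(2π)))·exp(−(1.8−8.6)²/(2·0.5²)) = 0.797885·exp(-92.48000) = 5.47503e-41
Weight by the priors:
  π_I·p_I = 0.19 × 0.00935726 = 0.00177788
  π_II·p_II = 0.29 × 0.345672 = 0.100245
  π_III·p_III = 0.44 × 3.31005e-39 = 1.45642e-39
  π_IV·p_IV = 0.08 × 5.47503e-41 = 4.38002e-42
Denominator: 0.00177788 + 0.100245 + 1.45642e-39 + 4.38002e-42 = 0.102023
Responsibility of Group II: 0.100245 / 0.102023 ≈ 0.983

0.983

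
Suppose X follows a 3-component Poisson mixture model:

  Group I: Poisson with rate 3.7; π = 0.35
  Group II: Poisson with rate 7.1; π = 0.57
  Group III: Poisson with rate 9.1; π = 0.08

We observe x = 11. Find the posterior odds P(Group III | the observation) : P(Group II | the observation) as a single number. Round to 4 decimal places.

Only the two components matter; the odds are (w_i f_i(x)) / (w_j f_j(x)).
Evaluate each component's likelihood at the observed value:
  f_I = e^(−3.7)·3.7^11/11! = 0.00110198
  f_II = e^(−7.1)·7.1^11/11! = 0.0477744
  f_III = e^(−9.1)·9.1^11/11! = 0.0991334
Posterior odds = (w_III·f_III) / (w_II·f_II) = (0.08·0.0991334) / (0.57·0.0477744) = 0.00793067 / 0.0272314 ≈ 0.2912

0.2912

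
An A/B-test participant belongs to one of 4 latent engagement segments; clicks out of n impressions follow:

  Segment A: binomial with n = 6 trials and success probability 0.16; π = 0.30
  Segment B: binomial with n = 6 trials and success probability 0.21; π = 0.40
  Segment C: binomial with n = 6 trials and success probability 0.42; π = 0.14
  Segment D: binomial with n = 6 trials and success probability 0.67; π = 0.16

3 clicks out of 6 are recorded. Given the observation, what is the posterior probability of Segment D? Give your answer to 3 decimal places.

0.274

The responsibility of component k is P(Z=k) f_k(x) divided by Σ_j P(Z=j) f_j(x).
Binomial probabilities:
  L_A = 0.0485543
  L_B = 0.0913207
  L_C = 0.289109
  L_D = 0.21617
Multiply by the mixture weights:
  P(Z=A)·L_A = 0.30 × 0.0485543 = 0.0145663
  P(Z=B)·L_B = 0.40 × 0.0913207 = 0.0365283
  P(Z=C)·L_C = 0.14 × 0.289109 = 0.0404753
  P(Z=D)·L_D = 0.16 × 0.21617 = 0.0345873
Denominator: 0.0145663 + 0.0365283 + 0.0404753 + 0.0345873 = 0.126157
Responsibility of Segment D: 0.0345873 / 0.126157 ≈ 0.274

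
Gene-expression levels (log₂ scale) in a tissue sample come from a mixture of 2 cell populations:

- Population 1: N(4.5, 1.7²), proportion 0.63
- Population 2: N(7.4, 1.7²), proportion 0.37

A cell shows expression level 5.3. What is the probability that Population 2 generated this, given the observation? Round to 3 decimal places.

Posterior ∝ prior × likelihood, so P(k | x) ∝ π_k f_k(x); normalise over all components.
Component likelihoods at x = 5.3:
  L_1 = (1/(1.7·√(2π)))·exp(−(5.3−4.5)²/(2·1.7²)) = 0.234672·exp(-0.11073) = 0.210074
  L_2 = (1/(1.7·√(2π)))·exp(−(5.3−7.4)²/(2·1.7²)) = 0.234672·exp(-0.76298) = 0.109422
Multiply by the mixture weights:
  π_1·L_1 = 0.63 × 0.210074 = 0.132347
  π_2·L_2 = 0.37 × 0.109422 = 0.0404862
Evidence: 0.132347 + 0.0404862 = 0.172833
Responsibility of Population 2: 0.0404862 / 0.172833 ≈ 0.234

0.234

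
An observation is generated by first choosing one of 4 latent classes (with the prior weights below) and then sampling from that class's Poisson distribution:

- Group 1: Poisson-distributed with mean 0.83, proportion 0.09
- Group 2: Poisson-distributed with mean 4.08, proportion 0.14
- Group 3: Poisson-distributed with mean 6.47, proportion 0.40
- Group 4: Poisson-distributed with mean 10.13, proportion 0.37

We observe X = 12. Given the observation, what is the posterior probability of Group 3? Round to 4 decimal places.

0.1618

The responsibility of component k is P(Z=k) f_k(x) divided by Σ_j P(Z=j) f_j(x).
Evaluate each component's likelihood at the observed value:
  f_1 = e^(−0.83)·0.83^12/12! = 9.73051e-11
  f_2 = e^(−4.08)·4.08^12/12! = 0.000751041
  f_3 = e^(−6.47)·6.47^12/12! = 0.0174032
  f_4 = e^(−10.13)·10.13^12/12! = 0.0971792
Weight by the priors:
  P(Z=1)·f_1 = 0.09 × 9.73051e-11 = 8.75746e-12
  P(Z=2)·f_2 = 0.14 × 0.000751041 = 0.000105146
  P(Z=3)·f_3 = 0.40 × 0.0174032 = 0.00696128
  P(Z=4)·f_4 = 0.37 × 0.0971792 = 0.0359563
Denominator: 8.75746e-12 + 0.000105146 + 0.00696128 + 0.0359563 = 0.0430227
P(Group 3 | data) = 0.00696128 / 0.0430227 ≈ 0.1618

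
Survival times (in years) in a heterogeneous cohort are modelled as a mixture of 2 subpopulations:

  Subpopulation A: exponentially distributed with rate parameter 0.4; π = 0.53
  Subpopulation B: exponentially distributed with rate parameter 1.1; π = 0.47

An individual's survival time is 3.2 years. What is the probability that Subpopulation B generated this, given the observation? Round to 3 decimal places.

0.206

Posterior ∝ prior × likelihood, so P(k | x) ∝ w_k f_k(x); normalise over all components.
Exponential densities:
  f_A = 0.111215
  f_B = 0.0325594
Prior × likelihood for each component:
  w_A·f_A = 0.53 × 0.111215 = 0.0589439
  w_B·f_B = 0.47 × 0.0325594 = 0.0153029
Denominator: 0.0589439 + 0.0153029 = 0.0742468
So the posterior for Subpopulation B is 0.0153029 / 0.0742468 ≈ 0.206.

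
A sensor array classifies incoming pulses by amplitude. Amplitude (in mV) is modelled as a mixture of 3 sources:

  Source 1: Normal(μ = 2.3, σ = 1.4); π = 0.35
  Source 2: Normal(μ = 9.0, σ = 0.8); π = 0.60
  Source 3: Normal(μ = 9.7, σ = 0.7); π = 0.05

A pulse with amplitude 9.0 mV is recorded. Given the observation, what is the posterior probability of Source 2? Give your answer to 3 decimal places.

0.945

Posterior ∝ prior × likelihood, so P(k | x) ∝ w_k f_k(x); normalise over all components.
Component likelihoods at x = 9.0 mV:
  L_1 = (1/(1.4·√(2π)))·exp(−(9.0−2.3)²/(2·1.4²)) = 0.284959·exp(-11.45153) = 3.03002e-06
  L_2 = (1/(0.8·√(2π)))·exp(−(9.0−9.0)²/(2·0.8²)) = 0.498678·exp(-0.00000) = 0.498678
  L_3 = (1/(0.7·√(2π)))·exp(−(9.0−9.7)²/(2·0.7²)) = 0.569918·exp(-0.50000) = 0.345672
Prior × likelihood for each component:
  w_1·L_1 = 0.35 × 3.03002e-06 = 1.06051e-06
  w_2·L_2 = 0.60 × 0.498678 = 0.299207
  w_3·L_3 = 0.05 × 0.345672 = 0.0172836
Denominator: 1.06051e-06 + 0.299207 + 0.0172836 = 0.316491
Responsibility of Source 2: 0.299207 / 0.316491 ≈ 0.945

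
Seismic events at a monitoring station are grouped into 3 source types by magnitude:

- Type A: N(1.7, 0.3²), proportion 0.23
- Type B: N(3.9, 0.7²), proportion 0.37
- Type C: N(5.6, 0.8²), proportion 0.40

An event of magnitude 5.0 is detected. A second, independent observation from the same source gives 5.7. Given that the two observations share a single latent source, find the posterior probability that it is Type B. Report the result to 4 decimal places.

0.0169

P(component k | x) = P(Z=k)·f_k(x) / marginal(x), where marginal(x) = Σ_j P(Z=j)·f_j(x).
Since both observations come from the same component, the likelihood for component k is f_k(x₁)·f_k(x₂).
  p_A = [(1/(0.3·√(2π)))·exp(−(5.0−1.7)²/(2·0.3²)) = 1.329808·exp(-60.50000) = 7.06273e-27] × [3.31005e-39] = 2.3378e-65
  p_B = [(1/(0.7·√(2π)))·exp(−(5.0−3.9)²/(2·0.7²)) = 0.569918·exp(-1.23469) = 0.165803] × [0.0208921] = 0.00346396
  p_C = [(1/(0.8·√(2π)))·exp(−(5.0−5.6)²/(2·0.8²)) = 0.498678·exp(-0.28125) = 0.376422] × [0.494797] = 0.186252
Prior × likelihood for each component:
  P(Z=A)·p_A = 0.23 × 2.3378e-65 = 5.37694e-66
  P(Z=B)·p_B = 0.37 × 0.00346396 = 0.00128166
  P(Z=C)·p_C = 0.40 × 0.186252 = 0.074501
Evidence: 5.37694e-66 + 0.00128166 + 0.074501 = 0.0757826
Responsibility of Type B: 0.00128166 / 0.0757826 ≈ 0.0169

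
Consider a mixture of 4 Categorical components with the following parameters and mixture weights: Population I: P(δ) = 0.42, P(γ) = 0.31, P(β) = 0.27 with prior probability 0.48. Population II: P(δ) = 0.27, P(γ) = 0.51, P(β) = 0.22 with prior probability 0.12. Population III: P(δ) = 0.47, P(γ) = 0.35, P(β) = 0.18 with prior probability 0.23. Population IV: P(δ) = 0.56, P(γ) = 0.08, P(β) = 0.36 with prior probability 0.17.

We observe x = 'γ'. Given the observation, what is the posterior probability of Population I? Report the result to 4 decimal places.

0.4893

By Bayes' theorem, P(k | x) = π_k f_k(x) / Σ_j π_j f_j(x).
Component likelihoods at x = 'γ':
  L_I = 0.31
  L_II = 0.51
  L_III = 0.35
  L_IV = 0.08
Weight by the priors:
  π_I·L_I = 0.48 × 0.31 = 0.1488
  π_II·L_II = 0.12 × 0.51 = 0.0612
  π_III·L_III = 0.23 × 0.35 = 0.0805
  π_IV·L_IV = 0.17 × 0.08 = 0.0136
Sum: 0.1488 + 0.0612 + 0.0805 + 0.0136 = 0.3041
P(Population I | data) = 0.1488 / 0.3041 ≈ 0.4893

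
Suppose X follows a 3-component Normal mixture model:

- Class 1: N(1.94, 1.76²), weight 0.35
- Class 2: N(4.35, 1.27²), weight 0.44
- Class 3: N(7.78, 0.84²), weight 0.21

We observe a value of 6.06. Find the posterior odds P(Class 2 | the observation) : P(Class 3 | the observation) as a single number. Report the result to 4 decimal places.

Posterior odds = (π_i f_i(x)) / (π_j f_j(x)); the normalising sum cancels.
Normal densities:
  p_1 = (1/(1.76·√(2π)))·exp(−(6.06−1.94)²/(2·1.76²)) = 0.226672·exp(-2.73993) = 0.0146373
  p_2 = (1/(1.27·√(2π)))·exp(−(6.06−4.35)²/(2·1.27²)) = 0.314128·exp(-0.90647) = 0.126891
  p_3 = (1/(0.84·√(2π)))·exp(−(6.06−7.78)²/(2·0.84²)) = 0.474931·exp(-2.09637) = 0.0583698
Posterior odds = (π_2·p_2) / (π_3·p_3) = (0.44·0.126891) / (0.21·0.0583698) = 0.055832 / 0.0122577 ≈ 4.5549

4.5549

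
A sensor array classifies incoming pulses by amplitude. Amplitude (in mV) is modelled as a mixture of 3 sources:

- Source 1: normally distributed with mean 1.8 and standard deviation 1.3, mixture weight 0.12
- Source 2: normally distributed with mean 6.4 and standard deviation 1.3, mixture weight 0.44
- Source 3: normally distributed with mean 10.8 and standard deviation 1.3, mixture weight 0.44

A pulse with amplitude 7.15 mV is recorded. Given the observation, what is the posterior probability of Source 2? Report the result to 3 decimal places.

Apply Bayes' rule: the posterior for each component is proportional to its prior times its likelihood at x.
Component likelihoods at x = 7.15 mV:
  L_1 = (1/(1.3·√(2π)))·exp(−(7.15−1.8)²/(2·1.3²)) = 0.306879·exp(-8.46820) = 6.44579e-05
  L_2 = (1/(1.3·√(2π)))·exp(−(7.15−6.4)²/(2·1.3²)) = 0.306879·exp(-0.16642) = 0.259831
  L_3 = (1/(1.3·√(2π)))·exp(−(7.15−10.8)²/(2·1.3²)) = 0.306879·exp(-3.94157) = 0.00595889
Weight by the priors:
  π_1·L_1 = 0.12 × 6.44579e-05 = 7.73495e-06
  π_2·L_2 = 0.44 × 0.259831 = 0.114326
  π_3·L_3 = 0.44 × 0.00595889 = 0.00262191
Sum: 7.73495e-06 + 0.114326 + 0.00262191 = 0.116955
So the posterior for Source 2 is 0.114326 / 0.116955 ≈ 0.978.

0.978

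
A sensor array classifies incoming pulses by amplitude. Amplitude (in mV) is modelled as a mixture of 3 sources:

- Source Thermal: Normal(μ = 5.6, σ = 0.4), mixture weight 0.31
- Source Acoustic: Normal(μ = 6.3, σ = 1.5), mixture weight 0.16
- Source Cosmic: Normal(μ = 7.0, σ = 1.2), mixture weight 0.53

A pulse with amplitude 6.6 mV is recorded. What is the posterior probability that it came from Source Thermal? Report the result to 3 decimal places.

0.061

Posterior ∝ prior × likelihood, so P(k | x) ∝ π_k f_k(x); normalise over all components.
Component likelihoods at x = 6.6 mV:
  p_Thermal = 0.0438208
  p_Acoustic = 0.260695
  p_Cosmic = 0.314486
Multiply by the mixture weights:
  π_Thermal·p_Thermal = 0.31 × 0.0438208 = 0.0135844
  π_Acoustic·p_Acoustic = 0.16 × 0.260695 = 0.0417112
  π_Cosmic·p_Cosmic = 0.53 × 0.314486 = 0.166678
Evidence: 0.0135844 + 0.0417112 + 0.166678 = 0.221973
P(Source Thermal | x) ≈ 0.061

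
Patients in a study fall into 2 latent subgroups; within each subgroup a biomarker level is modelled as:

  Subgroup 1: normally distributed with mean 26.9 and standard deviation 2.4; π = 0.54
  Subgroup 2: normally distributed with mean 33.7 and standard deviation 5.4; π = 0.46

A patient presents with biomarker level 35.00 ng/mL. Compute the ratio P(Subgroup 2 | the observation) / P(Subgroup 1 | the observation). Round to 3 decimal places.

Posterior odds = (π_i f_i(x)) / (π_j f_j(x)); the normalising sum cancels.
Normal densities:
  L_1 = 0.0005588
  L_2 = 0.0717681
Odds = (0.46/0.54) × (0.0717681/0.0005588) = 0.851852 × 128.433 ≈ 109.406

109.406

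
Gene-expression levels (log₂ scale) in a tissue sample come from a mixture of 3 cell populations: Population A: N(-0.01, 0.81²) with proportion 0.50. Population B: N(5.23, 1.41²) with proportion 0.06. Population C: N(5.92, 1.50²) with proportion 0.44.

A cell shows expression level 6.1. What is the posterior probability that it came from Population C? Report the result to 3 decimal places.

Apply Bayes' rule: the posterior for each component is proportional to its prior times its likelihood at x.
Normal densities:
  L_A = 2.17142e-13
  L_B = 0.233894
  L_C = 0.264053
Prior × likelihood for each component:
  P(Z=A)·L_A = 0.50 × 2.17142e-13 = 1.08571e-13
  P(Z=B)·L_B = 0.06 × 0.233894 = 0.0140337
  P(Z=C)·L_C = 0.44 × 0.264053 = 0.116184
Normaliser: 1.08571e-13 + 0.0140337 + 0.116184 = 0.130217
P(Population C | the observation) = 0.116184 / 0.130217 ≈ 0.892

0.892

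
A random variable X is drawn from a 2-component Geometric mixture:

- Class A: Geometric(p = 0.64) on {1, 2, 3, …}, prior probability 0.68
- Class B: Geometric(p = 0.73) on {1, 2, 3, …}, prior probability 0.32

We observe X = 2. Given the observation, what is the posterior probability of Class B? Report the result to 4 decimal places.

The responsibility of component k is w_k f_k(x) divided by Σ_j w_j f_j(x).
Geometric probabilities:
  p_A = 0.2304
  p_B = 0.1971
Multiply by the mixture weights:
  w_A·p_A = 0.68 × 0.2304 = 0.156672
  w_B·p_B = 0.32 × 0.1971 = 0.063072
Evidence: 0.156672 + 0.063072 = 0.219744
P(Class B | the observation) ≈ 0.2870

0.2870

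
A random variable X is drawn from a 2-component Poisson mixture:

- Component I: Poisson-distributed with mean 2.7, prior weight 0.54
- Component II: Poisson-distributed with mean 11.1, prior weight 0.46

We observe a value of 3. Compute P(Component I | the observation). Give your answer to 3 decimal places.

By Bayes' theorem, P(k | x) = π_k f_k(x) / Σ_j π_j f_j(x).
Evaluate each component's likelihood at the observed value:
  f_I = e^(−2.7)·2.7^3/3! = 0.220468
  f_II = e^(−11.1)·11.1^3/3! = 0.00344468
Unnormalised posteriors:
  π_I·f_I = 0.54 × 0.220468 = 0.119053
  π_II·f_II = 0.46 × 0.00344468 = 0.00158455
Denominator: 0.119053 + 0.00158455 = 0.120637
So the posterior for Component I is 0.119053 / 0.120637 ≈ 0.987.

0.987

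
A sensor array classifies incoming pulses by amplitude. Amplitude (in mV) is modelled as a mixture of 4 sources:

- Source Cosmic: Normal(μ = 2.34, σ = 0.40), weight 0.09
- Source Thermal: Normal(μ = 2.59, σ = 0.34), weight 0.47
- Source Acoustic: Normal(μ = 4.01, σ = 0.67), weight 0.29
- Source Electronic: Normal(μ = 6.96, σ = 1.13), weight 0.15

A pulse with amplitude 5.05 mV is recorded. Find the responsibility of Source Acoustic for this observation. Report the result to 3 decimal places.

Posterior ∝ prior × likelihood, so P(k | x) ∝ w_k f_k(x); normalise over all components.
Evaluate each component's likelihood at the observed value:
  p_Cosmic = (1/(0.40·√(2π)))·exp(−(5.05−2.34)²/(2·0.40²)) = 0.997356·exp(-22.95031) = 1.07561e-10
  p_Thermal = (1/(0.34·√(2π)))·exp(−(5.05−2.59)²/(2·0.34²)) = 1.173360·exp(-26.17474) = 5.03368e-12
  p_Acoustic = (1/(0.67·√(2π)))·exp(−(5.05−4.01)²/(2·0.67²)) = 0.595436·exp(-1.20472) = 0.178497
  p_Electronic = (1/(1.13·√(2π)))·exp(−(5.05−6.96)²/(2·1.13²)) = 0.353046·exp(-1.42850) = 0.0846141
Prior × likelihood for each component:
  w_Cosmic·p_Cosmic = 0.09 × 1.07561e-10 = 9.68052e-12
  w_Thermal·p_Thermal = 0.47 × 5.03368e-12 = 2.36583e-12
  w_Acoustic·p_Acoustic = 0.29 × 0.178497 = 0.0517641
  w_Electronic·p_Electronic = 0.15 × 0.0846141 = 0.0126921
Normaliser: 9.68052e-12 + 2.36583e-12 + 0.0517641 + 0.0126921 = 0.0644562
So the posterior for Source Acoustic is 0.0517641 / 0.0644562 ≈ 0.803.

0.803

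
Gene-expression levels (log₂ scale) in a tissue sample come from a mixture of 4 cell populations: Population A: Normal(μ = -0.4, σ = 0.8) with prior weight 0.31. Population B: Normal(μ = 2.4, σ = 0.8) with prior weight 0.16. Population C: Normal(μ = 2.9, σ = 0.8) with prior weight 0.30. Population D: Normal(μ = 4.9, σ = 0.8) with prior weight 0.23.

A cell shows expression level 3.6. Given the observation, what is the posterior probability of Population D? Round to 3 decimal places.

0.193

Apply Bayes' rule: the posterior for each component is proportional to its prior times its likelihood at x.
Component likelihoods at x = 3.6:
  f_A = 1.8584e-06
  f_B = 0.161897
  f_C = 0.340069
  f_D = 0.133173
Unnormalised posteriors:
  π_A·f_A = 0.31 × 1.8584e-06 = 5.76104e-07
  π_B·f_B = 0.16 × 0.161897 = 0.0259035
  π_C·f_C = 0.30 × 0.340069 = 0.102021
  π_D·f_D = 0.23 × 0.133173 = 0.0306298
Normaliser: 5.76104e-07 + 0.0259035 + 0.102021 + 0.0306298 = 0.158554
P(Population D | data) ≈ 0.193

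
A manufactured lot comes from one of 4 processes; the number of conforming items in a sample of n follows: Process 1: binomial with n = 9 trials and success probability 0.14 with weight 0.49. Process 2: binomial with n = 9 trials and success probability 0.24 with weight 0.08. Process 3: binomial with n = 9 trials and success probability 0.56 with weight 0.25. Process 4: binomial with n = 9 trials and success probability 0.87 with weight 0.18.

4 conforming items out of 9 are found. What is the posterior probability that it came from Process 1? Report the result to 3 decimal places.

Apply Bayes' rule: the posterior for each component is proportional to its prior times its likelihood at x.
Binomial probabilities:
  f_1 = C(9,4)·0.14^4·0.86^5 = 126·0.00038416·0.470427 = 0.0227706
  f_2 = C(9,4)·0.24^4·0.76^5 = 126·0.00331776·0.253553 = 0.105995
  f_3 = C(9,4)·0.56^4·0.44^5 = 126·0.098345·0.0164916 = 0.204355
  f_4 = C(9,4)·0.87^4·0.13^5 = 126·0.572898·3.71293e-05 = 0.00268018
Prior × likelihood for each component:
  π_1·f_1 = 0.49 × 0.0227706 = 0.0111576
  π_2·f_2 = 0.08 × 0.105995 = 0.00847956
  π_3·f_3 = 0.25 × 0.204355 = 0.0510888
  π_4·f_4 = 0.18 × 0.00268018 = 0.000482433
Normaliser: 0.0111576 + 0.00847956 + 0.0510888 + 0.000482433 = 0.0712084
Responsibility of Process 1: 0.0111576 / 0.0712084 ≈ 0.157

0.157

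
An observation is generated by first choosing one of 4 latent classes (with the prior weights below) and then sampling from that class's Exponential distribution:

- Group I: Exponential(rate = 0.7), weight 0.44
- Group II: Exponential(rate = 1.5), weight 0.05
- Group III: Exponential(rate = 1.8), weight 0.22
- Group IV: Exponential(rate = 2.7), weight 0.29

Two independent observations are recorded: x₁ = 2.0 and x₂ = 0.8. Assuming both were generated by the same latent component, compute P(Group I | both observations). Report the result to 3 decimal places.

Posterior ∝ prior × likelihood, so P(k | x) ∝ π_k f_k(x); normalise over all components.
Since both observations come from the same component, the likelihood for component k is f_k(x₁)·f_k(x₂).
  L_I = [0.7·e^(−0.7·2.0) = 0.7·e^(−1.4000) = 0.172618] × [0.399846] = 0.0690206
  L_II = [1.5·e^(−1.5·2.0) = 1.5·e^(−3.0000) = 0.0746806] × [0.451791] = 0.03374
  L_III = [1.8·e^(−1.8·2.0) = 1.8·e^(−3.6000) = 0.0491827] × [0.42647] = 0.0209749
  L_IV = [2.7·e^(−2.7·2.0) = 2.7·e^(−5.4000) = 0.0121948] × [0.311378] = 0.00379718
Prior × likelihood for each component:
  π_I·L_I = 0.44 × 0.0690206 = 0.0303691
  π_II·L_II = 0.05 × 0.03374 = 0.001687
  π_III·L_III = 0.22 × 0.0209749 = 0.00461449
  π_IV·L_IV = 0.29 × 0.00379718 = 0.00110118
Denominator: 0.0303691 + 0.001687 + 0.00461449 + 0.00110118 = 0.0377717
P(Group I | x₁,x₂) ≈ 0.804

0.804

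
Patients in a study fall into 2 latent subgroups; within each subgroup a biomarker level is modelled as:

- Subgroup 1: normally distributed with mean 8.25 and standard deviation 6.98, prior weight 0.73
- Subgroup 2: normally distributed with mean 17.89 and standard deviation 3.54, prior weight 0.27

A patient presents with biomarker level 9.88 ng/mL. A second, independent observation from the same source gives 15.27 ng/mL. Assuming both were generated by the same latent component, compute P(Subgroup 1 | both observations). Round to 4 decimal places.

Apply Bayes' rule: the posterior for each component is proportional to its prior times its likelihood at x.
Since both observations come from the same component, the likelihood for component k is f_k(x₁)·f_k(x₂).
  f_1 = [(1/(6.98·√(2π)))·exp(−(9.88−8.25)²/(2·6.98²)) = 0.057155·exp(-0.02727) = 0.0556177] × [0.0344676] = 0.00191701
  f_2 = [(1/(3.54·√(2π)))·exp(−(9.88−17.89)²/(2·3.54²)) = 0.112696·exp(-2.55993) = 0.00871249] × [0.085696] = 0.000746626
Multiply by the mixture weights:
  P(Z=1)·f_1 = 0.73 × 0.00191701 = 0.00139942
  P(Z=2)·f_2 = 0.27 × 0.000746626 = 0.000201589
Denominator: 0.00139942 + 0.000201589 = 0.00160101
So the posterior for Subgroup 1 is 0.00139942 / 0.00160101 ≈ 0.8741.

0.8741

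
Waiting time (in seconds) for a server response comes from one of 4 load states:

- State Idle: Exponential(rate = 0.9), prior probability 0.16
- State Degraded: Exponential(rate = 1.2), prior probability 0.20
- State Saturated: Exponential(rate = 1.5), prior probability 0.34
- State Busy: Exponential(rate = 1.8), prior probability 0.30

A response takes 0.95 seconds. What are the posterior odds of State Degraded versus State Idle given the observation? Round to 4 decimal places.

1.2534

Only the two components matter; the odds are (P(Z=i) f_i(x)) / (P(Z=j) f_j(x)).
Component likelihoods at x = 0.95 seconds:
  p_Idle = 0.9·e^(−0.9·0.95) = 0.9·e^(−0.8550) = 0.382755
  p_Degraded = 1.2·e^(−1.2·0.95) = 1.2·e^(−1.1400) = 0.383783
  p_Saturated = 1.5·e^(−1.5·0.95) = 1.5·e^(−1.4250) = 0.360763
  p_Busy = 1.8·e^(−1.8·0.95) = 1.8·e^(−1.7100) = 0.325558
0.0767566 / 0.0612408 ≈ 1.2534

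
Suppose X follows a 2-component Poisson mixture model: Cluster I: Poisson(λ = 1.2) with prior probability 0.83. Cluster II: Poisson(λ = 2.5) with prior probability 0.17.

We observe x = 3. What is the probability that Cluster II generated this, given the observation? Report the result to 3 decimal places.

P(component k | x) = π_k·f_k(x) / marginal(x), where marginal(x) = Σ_j π_j·f_j(x).
Component likelihoods at x = 3:
  p_I = e^(−1.2)·1.2^3/3! = 0.0867439
  p_II = e^(−2.5)·2.5^3/3! = 0.213763
Unnormalised posteriors:
  π_I·p_I = 0.83 × 0.0867439 = 0.0719975
  π_II·p_II = 0.17 × 0.213763 = 0.0363397
Evidence: 0.0719975 + 0.0363397 = 0.108337
So the posterior for Cluster II is 0.0363397 / 0.108337 ≈ 0.335.

0.335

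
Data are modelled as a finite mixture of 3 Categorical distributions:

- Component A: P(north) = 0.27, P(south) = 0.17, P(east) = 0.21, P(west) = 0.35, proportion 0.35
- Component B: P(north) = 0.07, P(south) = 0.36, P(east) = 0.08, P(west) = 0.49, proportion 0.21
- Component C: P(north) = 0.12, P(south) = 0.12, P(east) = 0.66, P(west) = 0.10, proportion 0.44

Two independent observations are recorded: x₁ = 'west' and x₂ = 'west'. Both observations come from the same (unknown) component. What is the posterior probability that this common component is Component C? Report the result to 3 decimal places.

0.045

Posterior ∝ prior × likelihood, so P(k | x) ∝ π_k f_k(x); normalise over all components.
Since both observations come from the same component, the likelihood for component k is f_k(x₁)·f_k(x₂).
  p_A = [P(west | comp) = 0.35] × [0.35] = 0.1225
  p_B = [P(west | comp) = 0.49] × [0.49] = 0.2401
  p_C = [P(west | comp) = 0.10] × [0.1] = 0.01
Weight by the priors:
  π_A·p_A = 0.35 × 0.1225 = 0.042875
  π_B·p_B = 0.21 × 0.2401 = 0.050421
  π_C·p_C = 0.44 × 0.01 = 0.0044
Denominator: 0.042875 + 0.050421 + 0.0044 = 0.097696
So the posterior for Component C is 0.0044 / 0.097696 ≈ 0.045.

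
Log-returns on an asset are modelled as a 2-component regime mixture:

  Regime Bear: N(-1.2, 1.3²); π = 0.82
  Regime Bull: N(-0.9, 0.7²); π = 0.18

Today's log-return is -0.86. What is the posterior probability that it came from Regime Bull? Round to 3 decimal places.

0.296

Apply Bayes' rule: the posterior for each component is proportional to its prior times its likelihood at x.
Component likelihoods at x = -0.86:
  L_Bear = (1/(1.3·√(2π)))·exp(−(-0.86−-1.2)²/(2·1.3²)) = 0.306879·exp(-0.03420) = 0.296561
  L_Bull = (1/(0.7·√(2π)))·exp(−(-0.86−-0.9)²/(2·0.7²)) = 0.569918·exp(-0.00163) = 0.568988
Unnormalised posteriors:
  P(Z=Bear)·L_Bear = 0.82 × 0.296561 = 0.24318
  P(Z=Bull)·L_Bull = 0.18 × 0.568988 = 0.102418
Denominator: 0.24318 + 0.102418 = 0.345597
P(Regime Bull | data) ≈ 0.296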